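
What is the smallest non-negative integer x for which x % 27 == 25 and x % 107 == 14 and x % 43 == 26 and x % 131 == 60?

Combine the congruences pairwise.
From x ≡ 25 (mod 27) write x = 25 + 27t. Substituting into x ≡ 14 (mod 107) gives 27t ≡ 96 (mod 107), and since 27⁻¹ ≡ 4 (mod 107), t ≡ 63. Hence x ≡ 25 + 27·63 = 1726 (mod 2889).
From x ≡ 1726 (mod 2889) write x = 1726 + 2889t. Substituting into x ≡ 26 (mod 43) gives 2889t ≡ 20 (mod 43), and since 8⁻¹ ≡ 27 (mod 43), t ≡ 24. Hence x ≡ 1726 + 2889·24 = 71062 (mod 124227).
From x ≡ 71062 (mod 124227) write x = 71062 + 124227t. Substituting into x ≡ 60 (mod 131) gives 124227t ≡ 0 (mod 131), and since 39⁻¹ ≡ 84 (mod 131), t ≡ 0. Hence x ≡ 71062 + 124227·0 = 71062 (mod 16273737).

71062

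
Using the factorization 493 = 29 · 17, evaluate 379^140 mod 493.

378

Mod 29: 379 ≡ 2; since 28 | 140, by Fermat 2^140 ≡ 1 (mod 29).
Mod 17: 379 ≡ 5; by Fermat, exponent reduces to 140 mod 16 = 12; 5^12 ≡ 4 (mod 17).
Combine by CRT: x ≡ 1 (mod 29), x ≡ 4 (mod 17) ⇒ x ≡ 378 (mod 493).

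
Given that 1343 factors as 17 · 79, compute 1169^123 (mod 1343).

Mod 17: 1169 ≡ 13; by Fermat, exponent reduces to 123 mod 16 = 11; 13^11 ≡ 4 (mod 17).
Mod 79: 1169 ≡ 63; by Fermat, exponent reduces to 123 mod 78 = 45; 63^45 ≡ 14 (mod 79).
Combine by CRT: x ≡ 4 (mod 17), x ≡ 14 (mod 79) ⇒ x ≡ 1041 (mod 1343).

1041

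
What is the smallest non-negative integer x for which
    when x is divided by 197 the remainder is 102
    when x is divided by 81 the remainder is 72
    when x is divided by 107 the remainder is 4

The moduli are pairwise coprime; N = 197·81·107 = 1707399.
N/197 = 8667; 8667 ≡ 196 (mod 197); 196·196 ≡ 1, so inverse 196.
N/81 = 21079; 21079 ≡ 19 (mod 81); 19·64 ≡ 1, so inverse 64.
N/107 = 15957; 15957 ≡ 14 (mod 107); 14·23 ≡ 1, so inverse 23.
x ≡ 102·8667·196 + 72·21079·64 + 4·15957·23 = 271870740.
271870740 mod 1707399 = 394299.

394299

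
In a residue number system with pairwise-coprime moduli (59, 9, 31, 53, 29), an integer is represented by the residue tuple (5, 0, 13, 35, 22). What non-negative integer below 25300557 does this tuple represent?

24531615

The moduli are pairwise coprime; N = 59·9·31·53·29 = 25300557.
N/59 = 428823; 428823 ≡ 11 (mod 59); 11·43 ≡ 1, so inverse 43.
N/9 = 2811173; 2811173 ≡ 5 (mod 9); 5·2 ≡ 1, so inverse 2.
N/31 = 816147; 816147 ≡ 10 (mod 31); 10·28 ≡ 1, so inverse 28.
N/53 = 477369; 477369 ≡ 51 (mod 53); 51·26 ≡ 1, so inverse 26.
N/29 = 872433; 872433 ≡ 26 (mod 29); 26·19 ≡ 1, so inverse 19.
x ≡ 5·428823·43 + 0·2811173·2 + 13·816147·28 + 35·477369·26 + 22·872433·19 = 1188357237.
1188357237 mod 25300557 = 24531615.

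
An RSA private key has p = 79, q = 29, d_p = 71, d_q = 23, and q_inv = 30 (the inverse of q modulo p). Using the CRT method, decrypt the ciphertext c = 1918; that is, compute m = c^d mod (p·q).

1869

m₁ = c^(d_p) mod p: c ≡ 22 (mod 79), and 22^71 mod 79 = 52.
m₂ = c^(d_q) mod q: c ≡ 4 (mod 29), and 4^23 mod 29 = 13.
h = q_inv·(m₁ − m₂) mod p = 30·(52 − 13) mod 79 = 64.
m = m₂ + h·q = 13 + 64·29 = 1869.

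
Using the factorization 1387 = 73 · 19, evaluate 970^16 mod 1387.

210

Mod 73: 970 ≡ 21; 21^16 ≡ 64 (mod 73).
Mod 19: 970 ≡ 1; 1^16 ≡ 1 (mod 19).
Combine by CRT: x ≡ 64 (mod 73), x ≡ 1 (mod 19) ⇒ x ≡ 210 (mod 1387).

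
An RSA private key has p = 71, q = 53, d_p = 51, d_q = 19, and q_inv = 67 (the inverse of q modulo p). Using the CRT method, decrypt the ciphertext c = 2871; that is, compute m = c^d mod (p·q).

149

m₁ = c^(d_p) mod p: c ≡ 31 (mod 71), and 31^51 mod 71 = 7.
m₂ = c^(d_q) mod q: c ≡ 9 (mod 53), and 9^19 mod 53 = 43.
h = q_inv·(m₁ − m₂) mod p = 67·(7 − 43) mod 71 = 2.
m = m₂ + h·q = 43 + 2·53 = 149.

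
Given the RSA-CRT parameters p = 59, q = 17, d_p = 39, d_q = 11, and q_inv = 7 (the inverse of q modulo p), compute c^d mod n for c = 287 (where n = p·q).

m₁ = c^(d_p) mod p: c ≡ 51 (mod 59), and 51^39 mod 59 = 57.
m₂ = c^(d_q) mod q: c ≡ 15 (mod 17), and 15^11 mod 17 = 9.
h = q_inv·(m₁ − m₂) mod p = 7·(57 − 9) mod 59 = 41.
m = m₂ + h·q = 9 + 41·17 = 706.

706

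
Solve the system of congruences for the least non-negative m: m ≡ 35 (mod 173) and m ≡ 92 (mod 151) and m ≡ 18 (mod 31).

From m ≡ 35 (mod 173) write m = 35 + 173t. Substituting into m ≡ 92 (mod 151) gives 173t ≡ 57 (mod 151), and since 22⁻¹ ≡ 103 (mod 151), t ≡ 133. Hence m ≡ 35 + 173·133 = 23044 (mod 26123).
From m ≡ 23044 (mod 26123) write m = 23044 + 26123t. Substituting into m ≡ 18 (mod 31) gives 26123t ≡ 7 (mod 31), and since 21⁻¹ ≡ 3 (mod 31), t ≡ 21. Hence m ≡ 23044 + 26123·21 = 571627 (mod 809813).

571627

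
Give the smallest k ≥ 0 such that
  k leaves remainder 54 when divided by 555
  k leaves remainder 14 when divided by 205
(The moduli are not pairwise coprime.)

15594

gcd(555, 205) = 5 and 5 | (14 − 54), so the pair is consistent; merging gives k ≡ 15594 (mod 22755), where 22755 = lcm(555, 205).
The solution is unique modulo lcm(555, 205) = 22755.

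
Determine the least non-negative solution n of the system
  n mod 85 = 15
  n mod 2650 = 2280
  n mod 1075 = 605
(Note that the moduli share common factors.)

gcd(85, 2650) = 5 and 5 | (2280 − 15), so the pair is consistent; merging gives n ≡ 7580 (mod 45050), where 45050 = lcm(85, 2650).
gcd(45050, 1075) = 25 and 25 | (605 − 7580), so the pair is consistent; merging gives n ≡ 728380 (mod 1937150), where 1937150 = lcm(45050, 1075).
The solution is unique modulo lcm(85, 2650, 1075) = 1937150.

728380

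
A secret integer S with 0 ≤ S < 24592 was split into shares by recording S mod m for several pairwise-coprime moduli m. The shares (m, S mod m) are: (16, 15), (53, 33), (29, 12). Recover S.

From S ≡ 15 (mod 16) write S = 15 + 16t. Substituting into S ≡ 33 (mod 53) gives 16t ≡ 18 (mod 53), and since 16⁻¹ ≡ 10 (mod 53), t ≡ 21. Hence S ≡ 15 + 16·21 = 351 (mod 848).
From S ≡ 351 (mod 848) write S = 351 + 848t. Substituting into S ≡ 12 (mod 29) gives 848t ≡ 9 (mod 29), and since 7⁻¹ ≡ 25 (mod 29), t ≡ 22. Hence S ≡ 351 + 848·22 = 19007 (mod 24592).

19007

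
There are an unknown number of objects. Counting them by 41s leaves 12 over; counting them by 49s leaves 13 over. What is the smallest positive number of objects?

Combine the congruences pairwise.
From N ≡ 12 (mod 41) write N = 12 + 41t. Substituting into N ≡ 13 (mod 49) gives 41t ≡ 1 (mod 49), and since 41⁻¹ ≡ 6 (mod 49), t ≡ 6. Hence N ≡ 12 + 41·6 = 258 (mod 2009).

258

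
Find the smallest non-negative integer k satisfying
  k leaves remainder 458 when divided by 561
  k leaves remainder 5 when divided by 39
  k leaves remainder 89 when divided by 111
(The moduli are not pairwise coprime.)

gcd(561, 39) = 3 and 3 | (5 − 458), so the pair is consistent; merging gives k ≡ 1019 (mod 7293), where 7293 = lcm(561, 39).
gcd(7293, 111) = 3 and 3 | (89 − 1019), so the pair is consistent; merging gives k ≡ 59363 (mod 269841), where 269841 = lcm(7293, 111).
The solution is unique modulo lcm(561, 39, 111) = 269841.

59363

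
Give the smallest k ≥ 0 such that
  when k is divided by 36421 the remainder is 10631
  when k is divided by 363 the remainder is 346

gcd(36421, 363) = 121 and 121 | (346 − 10631), so the pair is consistent; merging gives k ≡ 83473 (mod 109263), where 109263 = lcm(36421, 363).
The solution is unique modulo lcm(36421, 363) = 109263.

83473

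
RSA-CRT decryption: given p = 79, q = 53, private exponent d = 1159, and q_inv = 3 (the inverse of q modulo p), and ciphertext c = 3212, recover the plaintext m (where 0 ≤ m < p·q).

1835

d_p = d mod (p−1) = 1159 mod 78 = 67; d_q = d mod (q−1) = 15.
m₁ = c^(d_p) mod p: c ≡ 52 (mod 79), and 52^67 mod 79 = 18.
m₂ = c^(d_q) mod q: c ≡ 32 (mod 53), and 32^15 mod 53 = 33.
h = q_inv·(m₁ − m₂) mod p = 3·(18 − 33) mod 79 = 34.
m = m₂ + h·q = 33 + 34·53 = 1835.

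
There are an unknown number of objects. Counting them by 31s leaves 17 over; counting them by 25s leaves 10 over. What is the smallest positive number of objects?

110

Combine the congruences pairwise.
From N ≡ 17 (mod 31) write N = 17 + 31t. Substituting into N ≡ 10 (mod 25) gives 31t ≡ 18 (mod 25), and since 6⁻¹ ≡ 21 (mod 25), t ≡ 3. Hence N ≡ 17 + 31·3 = 110 (mod 775).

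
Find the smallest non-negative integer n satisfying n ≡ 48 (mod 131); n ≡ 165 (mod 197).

5681

From n ≡ 48 (mod 131) write n = 48 + 131t. Substituting into n ≡ 165 (mod 197) gives 131t ≡ 117 (mod 197), and since 131⁻¹ ≡ 194 (mod 197), t ≡ 43. Hence n ≡ 48 + 131·43 = 5681 (mod 25807).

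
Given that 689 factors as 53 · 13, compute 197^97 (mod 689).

665

Mod 53: 197 ≡ 38; by Fermat, exponent reduces to 97 mod 52 = 45; 38^45 ≡ 29 (mod 53).
Mod 13: 197 ≡ 2; by Fermat, exponent reduces to 97 mod 12 = 1; 2^1 ≡ 2 (mod 13).
Combine by CRT: x ≡ 29 (mod 53), x ≡ 2 (mod 13) ⇒ x ≡ 665 (mod 689).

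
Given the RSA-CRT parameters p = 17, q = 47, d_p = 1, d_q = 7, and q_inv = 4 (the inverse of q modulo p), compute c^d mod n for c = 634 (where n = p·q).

m₁ = c^(d_p) mod p: c ≡ 5 (mod 17), and 5^1 mod 17 = 5.
m₂ = c^(d_q) mod q: c ≡ 23 (mod 47), and 23^7 mod 47 = 29.
h = q_inv·(m₁ − m₂) mod p = 4·(5 − 29) mod 17 = 6.
m = m₂ + h·q = 29 + 6·47 = 311.

311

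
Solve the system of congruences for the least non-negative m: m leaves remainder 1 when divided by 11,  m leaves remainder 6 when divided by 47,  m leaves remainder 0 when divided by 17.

5270

Combine the congruences pairwise.
From m ≡ 1 (mod 11) write m = 1 + 11t. Substituting into m ≡ 6 (mod 47) gives 11t ≡ 5 (mod 47), and since 11⁻¹ ≡ 30 (mod 47), t ≡ 9. Hence m ≡ 1 + 11·9 = 100 (mod 517).
From m ≡ 100 (mod 517) write m = 100 + 517t. Substituting into m ≡ 0 (mod 17) gives 517t ≡ 2 (mod 17), and since 7⁻¹ ≡ 5 (mod 17), t ≡ 10. Hence m ≡ 100 + 517·10 = 5270 (mod 8789).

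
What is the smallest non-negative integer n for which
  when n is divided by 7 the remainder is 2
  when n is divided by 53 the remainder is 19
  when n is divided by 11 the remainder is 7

2669

From n ≡ 2 (mod 7) write n = 2 + 7t. Substituting into n ≡ 19 (mod 53) gives 7t ≡ 17 (mod 53), and since 7⁻¹ ≡ 38 (mod 53), t ≡ 10. Hence n ≡ 2 + 7·10 = 72 (mod 371).
From n ≡ 72 (mod 371) write n = 72 + 371t. Substituting into n ≡ 7 (mod 11) gives 371t ≡ 1 (mod 11), and since 8⁻¹ ≡ 7 (mod 11), t ≡ 7. Hence n ≡ 72 + 371·7 = 2669 (mod 4081).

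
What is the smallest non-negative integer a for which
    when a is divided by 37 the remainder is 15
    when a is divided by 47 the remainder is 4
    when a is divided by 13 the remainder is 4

From a ≡ 15 (mod 37) write a = 15 + 37t. Substituting into a ≡ 4 (mod 47) gives 37t ≡ 36 (mod 47), and since 37⁻¹ ≡ 14 (mod 47), t ≡ 34. Hence a ≡ 15 + 37·34 = 1273 (mod 1739).
From a ≡ 1273 (mod 1739) write a = 1273 + 1739t. Substituting into a ≡ 4 (mod 13) gives 1739t ≡ 5 (mod 13), and since 10⁻¹ ≡ 4 (mod 13), t ≡ 7. Hence a ≡ 1273 + 1739·7 = 13446 (mod 22607).

13446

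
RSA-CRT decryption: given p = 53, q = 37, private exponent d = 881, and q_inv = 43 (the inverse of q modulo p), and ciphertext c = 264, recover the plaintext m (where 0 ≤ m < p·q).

688

d_p = d mod (p−1) = 881 mod 52 = 49; d_q = d mod (q−1) = 17.
m₁ = c^(d_p) mod p: c ≡ 52 (mod 53), and 52^49 mod 53 = 52.
m₂ = c^(d_q) mod q: c ≡ 5 (mod 37), and 5^17 mod 37 = 22.
h = q_inv·(m₁ − m₂) mod p = 43·(52 − 22) mod 53 = 18.
m = m₂ + h·q = 22 + 18·37 = 688.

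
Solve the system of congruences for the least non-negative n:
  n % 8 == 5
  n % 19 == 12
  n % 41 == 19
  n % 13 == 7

76525

The moduli are pairwise coprime; M = 8·19·41·13 = 81016.
M/8 = 10127; 10127 ≡ 7 (mod 8); 7·7 ≡ 1, so inverse 7.
M/19 = 4264; 4264 ≡ 8 (mod 19); 8·12 ≡ 1, so inverse 12.
M/41 = 1976; 1976 ≡ 8 (mod 41); 8·36 ≡ 1, so inverse 36.
M/13 = 6232; 6232 ≡ 5 (mod 13); 5·8 ≡ 1, so inverse 8.
n ≡ 5·10127·7 + 12·4264·12 + 19·1976·36 + 7·6232·8 = 2669037.
2669037 mod 81016 = 76525.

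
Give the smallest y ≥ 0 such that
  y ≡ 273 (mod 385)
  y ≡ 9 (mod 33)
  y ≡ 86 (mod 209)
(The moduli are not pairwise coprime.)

gcd(385, 33) = 11 and 11 | (9 − 273), so the pair is consistent; merging gives y ≡ 273 (mod 1155), where 1155 = lcm(385, 33).
gcd(1155, 209) = 11 and 11 | (86 − 273), so the pair is consistent; merging gives y ≡ 4893 (mod 21945), where 21945 = lcm(1155, 209).
The solution is unique modulo lcm(385, 33, 209) = 21945.

4893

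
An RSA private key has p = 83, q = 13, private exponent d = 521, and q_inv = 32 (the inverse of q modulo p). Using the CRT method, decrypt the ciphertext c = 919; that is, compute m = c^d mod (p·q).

952

d_p = d mod (p−1) = 521 mod 82 = 29; d_q = d mod (q−1) = 5.
m₁ = c^(d_p) mod p: c ≡ 6 (mod 83), and 6^29 mod 83 = 39.
m₂ = c^(d_q) mod q: c ≡ 9 (mod 13), and 9^5 mod 13 = 3.
h = q_inv·(m₁ − m₂) mod p = 32·(39 − 3) mod 83 = 73.
m = m₂ + h·q = 3 + 73·13 = 952.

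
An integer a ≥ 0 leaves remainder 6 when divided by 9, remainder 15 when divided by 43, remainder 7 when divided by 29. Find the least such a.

The moduli are pairwise coprime; N = 9·43·29 = 11223.
N/9 = 1247; 1247 ≡ 5 (mod 9); 5·2 ≡ 1, so inverse 2.
N/43 = 261; 261 ≡ 3 (mod 43); 3·29 ≡ 1, so inverse 29.
N/29 = 387; 387 ≡ 10 (mod 29); 10·3 ≡ 1, so inverse 3.
a ≡ 6·1247·2 + 15·261·29 + 7·387·3 = 136626.
136626 mod 11223 = 1950.

1950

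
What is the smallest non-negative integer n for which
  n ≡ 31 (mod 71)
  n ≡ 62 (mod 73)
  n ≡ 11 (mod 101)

198476

The moduli are pairwise coprime; M = 71·73·101 = 523483.
M/71 = 7373; 7373 ≡ 60 (mod 71); 60·58 ≡ 1, so inverse 58.
M/73 = 7171; 7171 ≡ 17 (mod 73); 17·43 ≡ 1, so inverse 43.
M/101 = 5183; 5183 ≡ 32 (mod 101); 32·60 ≡ 1, so inverse 60.
n ≡ 31·7373·58 + 62·7171·43 + 11·5183·60 = 35795320.
35795320 mod 523483 = 198476.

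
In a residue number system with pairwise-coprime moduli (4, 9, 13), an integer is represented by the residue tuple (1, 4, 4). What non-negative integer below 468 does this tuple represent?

The moduli are pairwise coprime; N = 4·9·13 = 468.
N/4 = 117; 117 ≡ 1 (mod 4), inverse 1.
N/9 = 52; 52 ≡ 7 (mod 9); 7·4 ≡ 1, so inverse 4.
N/13 = 36; 36 ≡ 10 (mod 13); 10·4 ≡ 1, so inverse 4.
x ≡ 1·117·1 + 4·52·4 + 4·36·4 = 1525.
1525 mod 468 = 121.

121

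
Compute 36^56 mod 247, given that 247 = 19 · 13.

61

Mod 19: 36 ≡ 17; by Fermat, exponent reduces to 56 mod 18 = 2; 17^2 ≡ 4 (mod 19).
Mod 13: 36 ≡ 10; by Fermat, exponent reduces to 56 mod 12 = 8; 10^8 ≡ 9 (mod 13).
Combine by CRT: x ≡ 4 (mod 19), x ≡ 9 (mod 13) ⇒ x ≡ 61 (mod 247).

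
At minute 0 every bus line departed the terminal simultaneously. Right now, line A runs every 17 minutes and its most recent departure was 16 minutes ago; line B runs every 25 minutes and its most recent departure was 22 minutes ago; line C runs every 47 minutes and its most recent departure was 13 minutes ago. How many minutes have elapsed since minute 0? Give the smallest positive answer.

From t ≡ 16 (mod 17) write t = 16 + 17s. Substituting into t ≡ 22 (mod 25) gives 17s ≡ 6 (mod 25), and since 17⁻¹ ≡ 3 (mod 25), s ≡ 18. Hence t ≡ 16 + 17·18 = 322 (mod 425).
From t ≡ 322 (mod 425) write t = 322 + 425s. Substituting into t ≡ 13 (mod 47) gives 425s ≡ 20 (mod 47), and since 2⁻¹ ≡ 24 (mod 47), s ≡ 10. Hence t ≡ 322 + 425·10 = 4572 (mod 19975).

4572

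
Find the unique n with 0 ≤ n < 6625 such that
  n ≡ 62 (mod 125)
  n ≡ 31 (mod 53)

5437

From n ≡ 62 (mod 125) write n = 62 + 125t. Substituting into n ≡ 31 (mod 53) gives 125t ≡ 22 (mod 53), and since 19⁻¹ ≡ 14 (mod 53), t ≡ 43. Hence n ≡ 62 + 125·43 = 5437 (mod 6625).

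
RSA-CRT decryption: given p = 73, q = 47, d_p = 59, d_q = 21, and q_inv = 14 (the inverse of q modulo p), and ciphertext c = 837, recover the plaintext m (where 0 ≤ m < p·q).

m₁ = c^(d_p) mod p: c ≡ 34 (mod 73), and 34^59 mod 73 = 11.
m₂ = c^(d_q) mod q: c ≡ 38 (mod 47), and 38^21 mod 47 = 29.
h = q_inv·(m₁ − m₂) mod p = 14·(11 − 29) mod 73 = 40.
m = m₂ + h·q = 29 + 40·47 = 1909.

1909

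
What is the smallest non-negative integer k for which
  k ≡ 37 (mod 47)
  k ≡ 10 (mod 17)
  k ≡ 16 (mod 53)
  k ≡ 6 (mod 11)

The moduli are pairwise coprime; N = 47·17·53·11 = 465817.
N/47 = 9911; 9911 ≡ 41 (mod 47); 41·39 ≡ 1, so inverse 39.
N/17 = 27401; 27401 ≡ 14 (mod 17); 14·11 ≡ 1, so inverse 11.
N/53 = 8789; 8789 ≡ 44 (mod 53); 44·47 ≡ 1, so inverse 47.
N/11 = 42347; 42347 ≡ 8 (mod 11); 8·7 ≡ 1, so inverse 7.
k ≡ 37·9911·39 + 10·27401·11 + 16·8789·47 + 6·42347·7 = 25703585.
25703585 mod 465817 = 83650.

83650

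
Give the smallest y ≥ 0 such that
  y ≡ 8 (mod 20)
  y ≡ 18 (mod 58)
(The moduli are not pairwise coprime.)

gcd(20, 58) = 2 and 2 | (18 − 8), so the pair is consistent; merging gives y ≡ 308 (mod 580), where 580 = lcm(20, 58).
The solution is unique modulo lcm(20, 58) = 580.

308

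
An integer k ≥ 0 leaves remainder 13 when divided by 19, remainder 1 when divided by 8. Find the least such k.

89

Combine the congruences pairwise.
From k ≡ 13 (mod 19) write k = 13 + 19t. Substituting into k ≡ 1 (mod 8) gives 19t ≡ 4 (mod 8), and since 3⁻¹ ≡ 3 (mod 8), t ≡ 4. Hence k ≡ 13 + 19·4 = 89 (mod 152).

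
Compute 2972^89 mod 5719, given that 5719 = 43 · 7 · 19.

373

Mod 43: 2972 ≡ 5; by Fermat, exponent reduces to 89 mod 42 = 5; 5^5 ≡ 29 (mod 43).
Mod 7: 2972 ≡ 4; by Fermat, exponent reduces to 89 mod 6 = 5; 4^5 ≡ 2 (mod 7).
Mod 19: 2972 ≡ 8; by Fermat, exponent reduces to 89 mod 18 = 17; 8^17 ≡ 12 (mod 19).
Combine by CRT: x ≡ 29 (mod 43), x ≡ 2 (mod 7), x ≡ 12 (mod 19) ⇒ x ≡ 373 (mod 5719).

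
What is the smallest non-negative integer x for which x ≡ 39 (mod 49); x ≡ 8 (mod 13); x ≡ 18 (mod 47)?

9888

From x ≡ 39 (mod 49) write x = 39 + 49t. Substituting into x ≡ 8 (mod 13) gives 49t ≡ 8 (mod 13), and since 10⁻¹ ≡ 4 (mod 13), t ≡ 6. Hence x ≡ 39 + 49·6 = 333 (mod 637).
From x ≡ 333 (mod 637) write x = 333 + 637t. Substituting into x ≡ 18 (mod 47) gives 637t ≡ 14 (mod 47), and since 26⁻¹ ≡ 38 (mod 47), t ≡ 15. Hence x ≡ 333 + 637·15 = 9888 (mod 29939).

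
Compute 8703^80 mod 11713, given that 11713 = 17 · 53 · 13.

Mod 17: 8703 ≡ 16; since 16 | 80, by Fermat 16^80 ≡ 1 (mod 17).
Mod 53: 8703 ≡ 11; by Fermat, exponent reduces to 80 mod 52 = 28; 11^28 ≡ 15 (mod 53).
Mod 13: 8703 ≡ 6; by Fermat, exponent reduces to 80 mod 12 = 8; 6^8 ≡ 3 (mod 13).
Combine by CRT: x ≡ 1 (mod 17), x ≡ 15 (mod 53), x ≡ 3 (mod 13) ⇒ x ≡ 1446 (mod 11713).

1446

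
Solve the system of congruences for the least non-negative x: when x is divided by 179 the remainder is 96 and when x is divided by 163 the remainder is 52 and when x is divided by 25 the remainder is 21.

707146

The moduli are pairwise coprime; N = 179·163·25 = 729425.
N/179 = 4075; 4075 ≡ 137 (mod 179); 137·98 ≡ 1, so inverse 98.
N/163 = 4475; 4475 ≡ 74 (mod 163); 74·152 ≡ 1, so inverse 152.
N/25 = 29177; 29177 ≡ 2 (mod 25); 2·13 ≡ 1, so inverse 13.
x ≡ 96·4075·98 + 52·4475·152 + 21·29177·13 = 81673321.
81673321 mod 729425 = 707146.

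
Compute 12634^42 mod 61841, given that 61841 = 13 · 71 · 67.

21709

Mod 13: 12634 ≡ 11; by Fermat, exponent reduces to 42 mod 12 = 6; 11^6 ≡ 12 (mod 13).
Mod 71: 12634 ≡ 67; 67^42 ≡ 54 (mod 71).
Mod 67: 12634 ≡ 38; 38^42 ≡ 1 (mod 67).
Combine by CRT: x ≡ 12 (mod 13), x ≡ 54 (mod 71), x ≡ 1 (mod 67) ⇒ x ≡ 21709 (mod 61841).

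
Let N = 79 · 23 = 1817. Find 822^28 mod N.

1415

Mod 79: 822 ≡ 32; 32^28 ≡ 72 (mod 79).
Mod 23: 822 ≡ 17; by Fermat, exponent reduces to 28 mod 22 = 6; 17^6 ≡ 12 (mod 23).
Combine by CRT: x ≡ 72 (mod 79), x ≡ 12 (mod 23) ⇒ x ≡ 1415 (mod 1817).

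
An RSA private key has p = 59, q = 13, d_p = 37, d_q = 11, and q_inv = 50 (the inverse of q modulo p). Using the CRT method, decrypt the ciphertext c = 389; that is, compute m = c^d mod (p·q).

m₁ = c^(d_p) mod p: c ≡ 35 (mod 59), and 35^37 mod 59 = 7.
m₂ = c^(d_q) mod q: c ≡ 12 (mod 13), and 12^11 mod 13 = 12.
h = q_inv·(m₁ − m₂) mod p = 50·(7 − 12) mod 59 = 45.
m = m₂ + h·q = 12 + 45·13 = 597.

597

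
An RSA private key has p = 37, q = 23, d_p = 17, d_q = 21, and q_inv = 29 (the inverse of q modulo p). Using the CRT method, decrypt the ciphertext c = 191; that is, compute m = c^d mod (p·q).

m₁ = c^(d_p) mod p: c ≡ 6 (mod 37), and 6^17 mod 37 = 6.
m₂ = c^(d_q) mod q: c ≡ 7 (mod 23), and 7^21 mod 23 = 10.
h = q_inv·(m₁ − m₂) mod p = 29·(6 − 10) mod 37 = 32.
m = m₂ + h·q = 10 + 32·23 = 746.

746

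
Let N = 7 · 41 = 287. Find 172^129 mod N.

169

Mod 7: 172 ≡ 4; by Fermat, exponent reduces to 129 mod 6 = 3; 4^3 ≡ 1 (mod 7).
Mod 41: 172 ≡ 8; by Fermat, exponent reduces to 129 mod 40 = 9; 8^9 ≡ 5 (mod 41).
Combine by CRT: x ≡ 1 (mod 7), x ≡ 5 (mod 41) ⇒ x ≡ 169 (mod 287).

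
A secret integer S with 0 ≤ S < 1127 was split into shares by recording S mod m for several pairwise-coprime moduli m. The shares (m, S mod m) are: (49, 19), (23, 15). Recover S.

From S ≡ 19 (mod 49) write S = 19 + 49t. Substituting into S ≡ 15 (mod 23) gives 49t ≡ 19 (mod 23), and since 3⁻¹ ≡ 8 (mod 23), t ≡ 14. Hence S ≡ 19 + 49·14 = 705 (mod 1127).

705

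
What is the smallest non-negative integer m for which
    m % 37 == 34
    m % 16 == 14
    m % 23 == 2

The moduli are pairwise coprime; N = 37·16·23 = 13616.
N/37 = 368; 368 ≡ 35 (mod 37); 35·18 ≡ 1, so inverse 18.
N/16 = 851; 851 ≡ 3 (mod 16); 3·11 ≡ 1, so inverse 11.
N/23 = 592; 592 ≡ 17 (mod 23); 17·19 ≡ 1, so inverse 19.
m ≡ 34·368·18 + 14·851·11 + 2·592·19 = 378766.
378766 mod 13616 = 11134.

11134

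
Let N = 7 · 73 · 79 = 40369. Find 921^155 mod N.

Mod 7: 921 ≡ 4; by Fermat, exponent reduces to 155 mod 6 = 5; 4^5 ≡ 2 (mod 7).
Mod 73: 921 ≡ 45; by Fermat, exponent reduces to 155 mod 72 = 11; 45^11 ≡ 44 (mod 73).
Mod 79: 921 ≡ 52; by Fermat, exponent reduces to 155 mod 78 = 77; 52^77 ≡ 38 (mod 79).
Combine by CRT: x ≡ 2 (mod 7), x ≡ 44 (mod 73), x ≡ 38 (mod 79) ⇒ x ≡ 17418 (mod 40369).

17418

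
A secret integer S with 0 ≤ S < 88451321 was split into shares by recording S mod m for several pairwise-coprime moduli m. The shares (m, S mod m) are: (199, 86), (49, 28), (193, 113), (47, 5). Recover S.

Combine the congruences pairwise.
From S ≡ 86 (mod 199) write S = 86 + 199t. Substituting into S ≡ 28 (mod 49) gives 199t ≡ 40 (mod 49), and since 3⁻¹ ≡ 33 (mod 49), t ≡ 46. Hence S ≡ 86 + 199·46 = 9240 (mod 9751).
From S ≡ 9240 (mod 9751) write S = 9240 + 9751t. Substituting into S ≡ 113 (mod 193) gives 9751t ≡ 137 (mod 193), and since 101⁻¹ ≡ 86 (mod 193), t ≡ 9. Hence S ≡ 9240 + 9751·9 = 96999 (mod 1881943).
From S ≡ 96999 (mod 1881943) write S = 96999 + 1881943t. Substituting into S ≡ 5 (mod 47) gives 1881943t ≡ 14 (mod 47), and since 16⁻¹ ≡ 3 (mod 47), t ≡ 42. Hence S ≡ 96999 + 1881943·42 = 79138605 (mod 88451321).

79138605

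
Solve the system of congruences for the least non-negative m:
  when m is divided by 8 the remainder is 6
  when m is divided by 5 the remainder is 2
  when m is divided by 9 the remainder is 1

262

The moduli are pairwise coprime; N = 8·5·9 = 360.
N/8 = 45; 45 ≡ 5 (mod 8); 5·5 ≡ 1, so inverse 5.
N/5 = 72; 72 ≡ 2 (mod 5); 2·3 ≡ 1, so inverse 3.
N/9 = 40; 40 ≡ 4 (mod 9); 4·7 ≡ 1, so inverse 7.
m ≡ 6·45·5 + 2·72·3 + 1·40·7 = 2062.
2062 mod 360 = 262.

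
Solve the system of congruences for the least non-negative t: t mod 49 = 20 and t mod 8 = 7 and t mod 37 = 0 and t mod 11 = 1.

22903

From t ≡ 20 (mod 49) write t = 20 + 49s. Substituting into t ≡ 7 (mod 8) gives 49s ≡ 3 (mod 8), and since 1⁻¹ ≡ 1 (mod 8), s ≡ 3. Hence t ≡ 20 + 49·3 = 167 (mod 392).
From t ≡ 167 (mod 392) write t = 167 + 392s. Substituting into t ≡ 0 (mod 37) gives 392s ≡ 18 (mod 37), and since 22⁻¹ ≡ 32 (mod 37), s ≡ 21. Hence t ≡ 167 + 392·21 = 8399 (mod 14504).
From t ≡ 8399 (mod 14504) write t = 8399 + 14504s. Substituting into t ≡ 1 (mod 11) gives 14504s ≡ 6 (mod 11), and since 6⁻¹ ≡ 2 (mod 11), s ≡ 1. Hence t ≡ 8399 + 14504·1 = 22903 (mod 159544).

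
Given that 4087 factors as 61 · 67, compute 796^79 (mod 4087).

3213

Mod 61: 796 ≡ 3; by Fermat, exponent reduces to 79 mod 60 = 19; 3^19 ≡ 41 (mod 61).
Mod 67: 796 ≡ 59; by Fermat, exponent reduces to 79 mod 66 = 13; 59^13 ≡ 64 (mod 67).
Combine by CRT: x ≡ 41 (mod 61), x ≡ 64 (mod 67) ⇒ x ≡ 3213 (mod 4087).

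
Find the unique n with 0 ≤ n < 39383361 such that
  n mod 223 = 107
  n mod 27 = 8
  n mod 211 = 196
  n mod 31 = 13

The moduli are pairwise coprime; M = 223·27·211·31 = 39383361.
M/223 = 176607; 176607 ≡ 214 (mod 223); 214·99 ≡ 1, so inverse 99.
M/27 = 1458643; 1458643 ≡ 22 (mod 27); 22·16 ≡ 1, so inverse 16.
M/211 = 186651; 186651 ≡ 127 (mod 211); 127·108 ≡ 1, so inverse 108.
M/31 = 1270431; 1270431 ≡ 20 (mod 31); 20·14 ≡ 1, so inverse 14.
n ≡ 107·176607·99 + 8·1458643·16 + 196·186651·108 + 13·1270431·14 = 6239751065.
6239751065 mod 39383361 = 17180027.

17180027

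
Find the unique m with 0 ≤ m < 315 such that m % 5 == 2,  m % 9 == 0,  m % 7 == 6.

The moduli are pairwise coprime; N = 5·9·7 = 315.
N/5 = 63; 63 ≡ 3 (mod 5); 3·2 ≡ 1, so inverse 2.
N/9 = 35; 35 ≡ 8 (mod 9); 8·8 ≡ 1, so inverse 8.
N/7 = 45; 45 ≡ 3 (mod 7); 3·5 ≡ 1, so inverse 5.
m ≡ 2·63·2 + 0·35·8 + 6·45·5 = 1602.
1602 mod 315 = 27.

27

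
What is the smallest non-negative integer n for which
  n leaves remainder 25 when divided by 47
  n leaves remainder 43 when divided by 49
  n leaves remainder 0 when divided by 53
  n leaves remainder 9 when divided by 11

The moduli are pairwise coprime; M = 47·49·53·11 = 1342649.
M/47 = 28567; 28567 ≡ 38 (mod 47); 38·26 ≡ 1, so inverse 26.
M/49 = 27401; 27401 ≡ 10 (mod 49); 10·5 ≡ 1, so inverse 5.
M/53 = 25333; 25333 ≡ 52 (mod 53); 52·52 ≡ 1, so inverse 52.
M/11 = 122059; 122059 ≡ 3 (mod 11); 3·4 ≡ 1, so inverse 4.
n ≡ 25·28567·26 + 43·27401·5 + 0·25333·52 + 9·122059·4 = 28853889.
28853889 mod 1342649 = 658260.

658260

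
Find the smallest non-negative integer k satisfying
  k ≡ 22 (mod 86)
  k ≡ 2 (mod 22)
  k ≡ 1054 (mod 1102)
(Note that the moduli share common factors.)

427528

gcd(86, 22) = 2 and 2 | (2 − 22), so the pair is consistent; merging gives k ≡ 882 (mod 946), where 946 = lcm(86, 22).
gcd(946, 1102) = 2 and 2 | (1054 − 882), so the pair is consistent; merging gives k ≡ 427528 (mod 521246), where 521246 = lcm(946, 1102).
The solution is unique modulo lcm(86, 22, 1102) = 521246.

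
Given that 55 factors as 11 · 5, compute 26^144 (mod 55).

Mod 11: 26 ≡ 4; by Fermat, exponent reduces to 144 mod 10 = 4; 4^4 ≡ 3 (mod 11).
Mod 5: 26 ≡ 1; since 4 | 144, by Fermat 1^144 ≡ 1 (mod 5).
Combine by CRT: x ≡ 3 (mod 11), x ≡ 1 (mod 5) ⇒ x ≡ 36 (mod 55).

36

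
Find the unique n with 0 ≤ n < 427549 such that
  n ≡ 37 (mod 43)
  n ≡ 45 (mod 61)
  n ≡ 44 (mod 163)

20419

From n ≡ 37 (mod 43) write n = 37 + 43t. Substituting into n ≡ 45 (mod 61) gives 43t ≡ 8 (mod 61), and since 43⁻¹ ≡ 44 (mod 61), t ≡ 47. Hence n ≡ 37 + 43·47 = 2058 (mod 2623).
From n ≡ 2058 (mod 2623) write n = 2058 + 2623t. Substituting into n ≡ 44 (mod 163) gives 2623t ≡ 105 (mod 163), and since 15⁻¹ ≡ 87 (mod 163), t ≡ 7. Hence n ≡ 2058 + 2623·7 = 20419 (mod 427549).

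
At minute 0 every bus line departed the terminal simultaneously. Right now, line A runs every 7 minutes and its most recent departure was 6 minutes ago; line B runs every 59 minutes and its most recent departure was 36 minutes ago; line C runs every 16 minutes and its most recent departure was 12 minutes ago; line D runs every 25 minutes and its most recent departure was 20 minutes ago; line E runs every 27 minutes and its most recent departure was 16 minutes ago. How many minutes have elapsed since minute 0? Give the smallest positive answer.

1815820

The moduli are pairwise coprime; N = 7·59·16·25·27 = 4460400.
N/7 = 637200; 637200 ≡ 4 (mod 7); 4·2 ≡ 1, so inverse 2.
N/59 = 75600; 75600 ≡ 21 (mod 59); 21·45 ≡ 1, so inverse 45.
N/16 = 278775; 278775 ≡ 7 (mod 16); 7·7 ≡ 1, so inverse 7.
N/25 = 178416; 178416 ≡ 16 (mod 25); 16·11 ≡ 1, so inverse 11.
N/27 = 165200; 165200 ≡ 14 (mod 27); 14·2 ≡ 1, so inverse 2.
t ≡ 6·637200·2 + 36·75600·45 + 12·278775·7 + 20·178416·11 + 16·165200·2 = 198073420.
198073420 mod 4460400 = 1815820.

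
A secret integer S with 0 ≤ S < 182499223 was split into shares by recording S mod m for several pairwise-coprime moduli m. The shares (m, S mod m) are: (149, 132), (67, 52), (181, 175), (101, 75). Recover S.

95010876

The moduli are pairwise coprime; N = 149·67·181·101 = 182499223.
N/149 = 1224827; 1224827 ≡ 47 (mod 149); 47·130 ≡ 1, so inverse 130.
N/67 = 2723869; 2723869 ≡ 51 (mod 67); 51·46 ≡ 1, so inverse 46.
N/181 = 1008283; 1008283 ≡ 113 (mod 181); 113·173 ≡ 1, so inverse 173.
N/101 = 1806923; 1806923 ≡ 33 (mod 101); 33·49 ≡ 1, so inverse 49.
S ≡ 132·1224827·130 + 52·2723869·46 + 175·1008283·173 + 75·1806923·49 = 64699735818.
64699735818 mod 182499223 = 95010876.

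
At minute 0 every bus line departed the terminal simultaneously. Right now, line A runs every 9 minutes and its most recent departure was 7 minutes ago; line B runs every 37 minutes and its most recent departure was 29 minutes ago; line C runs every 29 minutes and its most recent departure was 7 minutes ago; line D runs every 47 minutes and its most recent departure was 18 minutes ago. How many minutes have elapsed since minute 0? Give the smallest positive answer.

The moduli are pairwise coprime; N = 9·37·29·47 = 453879.
N/9 = 50431; 50431 ≡ 4 (mod 9); 4·7 ≡ 1, so inverse 7.
N/37 = 12267; 12267 ≡ 20 (mod 37); 20·13 ≡ 1, so inverse 13.
N/29 = 15651; 15651 ≡ 20 (mod 29); 20·16 ≡ 1, so inverse 16.
N/47 = 9657; 9657 ≡ 22 (mod 47); 22·15 ≡ 1, so inverse 15.
t ≡ 7·50431·7 + 29·12267·13 + 7·15651·16 + 18·9657·15 = 11456080.
11456080 mod 453879 = 109105.

109105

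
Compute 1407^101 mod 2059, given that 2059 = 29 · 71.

1932

Mod 29: 1407 ≡ 15; by Fermat, exponent reduces to 101 mod 28 = 17; 15^17 ≡ 18 (mod 29).
Mod 71: 1407 ≡ 58; by Fermat, exponent reduces to 101 mod 70 = 31; 58^31 ≡ 15 (mod 71).
Combine by CRT: x ≡ 18 (mod 29), x ≡ 15 (mod 71) ⇒ x ≡ 1932 (mod 2059).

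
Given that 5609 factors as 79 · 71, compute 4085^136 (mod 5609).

1287

Mod 79: 4085 ≡ 56; by Fermat, exponent reduces to 136 mod 78 = 58; 56^58 ≡ 23 (mod 79).
Mod 71: 4085 ≡ 38; by Fermat, exponent reduces to 136 mod 70 = 66; 38^66 ≡ 9 (mod 71).
Combine by CRT: x ≡ 23 (mod 79), x ≡ 9 (mod 71) ⇒ x ≡ 1287 (mod 5609).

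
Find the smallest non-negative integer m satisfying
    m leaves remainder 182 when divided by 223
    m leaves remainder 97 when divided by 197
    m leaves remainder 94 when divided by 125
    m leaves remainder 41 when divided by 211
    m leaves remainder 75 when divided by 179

Combine the congruences pairwise.
From m ≡ 182 (mod 223) write m = 182 + 223t. Substituting into m ≡ 97 (mod 197) gives 223t ≡ 112 (mod 197), and since 26⁻¹ ≡ 144 (mod 197), t ≡ 171. Hence m ≡ 182 + 223·171 = 38315 (mod 43931).
From m ≡ 38315 (mod 43931) write m = 38315 + 43931t. Substituting into m ≡ 94 (mod 125) gives 43931t ≡ 29 (mod 125), and since 56⁻¹ ≡ 96 (mod 125), t ≡ 34. Hence m ≡ 38315 + 43931·34 = 1531969 (mod 5491375).
From m ≡ 1531969 (mod 5491375) write m = 1531969 + 5491375t. Substituting into m ≡ 41 (mod 211) gives 5491375t ≡ 143 (mod 211), and since 100⁻¹ ≡ 19 (mod 211), t ≡ 185. Hence m ≡ 1531969 + 5491375·185 = 1017436344 (mod 1158680125).
From m ≡ 1017436344 (mod 1158680125) write m = 1017436344 + 1158680125t. Substituting into m ≡ 75 (mod 179) gives 1158680125t ≡ 89 (mod 179), and since 58⁻¹ ≡ 71 (mod 179), t ≡ 54. Hence m ≡ 1017436344 + 1158680125·54 = 63586163094 (mod 207403742375).

63586163094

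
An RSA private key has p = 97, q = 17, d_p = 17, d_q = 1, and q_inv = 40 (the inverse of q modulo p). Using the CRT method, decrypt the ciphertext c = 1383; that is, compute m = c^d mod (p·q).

584

m₁ = c^(d_p) mod p: c ≡ 25 (mod 97), and 25^17 mod 97 = 2.
m₂ = c^(d_q) mod q: c ≡ 6 (mod 17), and 6^1 mod 17 = 6.
h = q_inv·(m₁ − m₂) mod p = 40·(2 − 6) mod 97 = 34.
m = m₂ + h·q = 6 + 34·17 = 584.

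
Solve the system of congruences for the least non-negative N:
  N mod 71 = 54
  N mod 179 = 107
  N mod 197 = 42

269144

From N ≡ 54 (mod 71) write N = 54 + 71t. Substituting into N ≡ 107 (mod 179) gives 71t ≡ 53 (mod 179), and since 71⁻¹ ≡ 58 (mod 179), t ≡ 31. Hence N ≡ 54 + 71·31 = 2255 (mod 12709).
From N ≡ 2255 (mod 12709) write N = 2255 + 12709t. Substituting into N ≡ 42 (mod 197) gives 12709t ≡ 151 (mod 197), and since 101⁻¹ ≡ 158 (mod 197), t ≡ 21. Hence N ≡ 2255 + 12709·21 = 269144 (mod 2503673).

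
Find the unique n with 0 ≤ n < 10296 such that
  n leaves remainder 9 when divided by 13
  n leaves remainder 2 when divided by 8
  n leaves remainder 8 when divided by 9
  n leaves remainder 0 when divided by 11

The moduli are pairwise coprime; M = 13·8·9·11 = 10296.
M/13 = 792; 792 ≡ 12 (mod 13); 12·12 ≡ 1, so inverse 12.
M/8 = 1287; 1287 ≡ 7 (mod 8); 7·7 ≡ 1, so inverse 7.
M/9 = 1144; 1144 ≡ 1 (mod 9), inverse 1.
M/11 = 936; 936 ≡ 1 (mod 11), inverse 1.
n ≡ 9·792·12 + 2·1287·7 + 8·1144·1 + 0·936·1 = 112706.
112706 mod 10296 = 9746.

9746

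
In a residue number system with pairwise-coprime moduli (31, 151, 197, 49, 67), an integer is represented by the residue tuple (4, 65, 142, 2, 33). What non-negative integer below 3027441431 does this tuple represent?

The moduli are pairwise coprime; N = 31·151·197·49·67 = 3027441431.
N/31 = 97659401; 97659401 ≡ 8 (mod 31); 8·4 ≡ 1, so inverse 4.
N/151 = 20049281; 20049281 ≡ 105 (mod 151); 105·128 ≡ 1, so inverse 128.
N/197 = 15367723; 15367723 ≡ 147 (mod 197); 147·130 ≡ 1, so inverse 130.
N/49 = 61784519; 61784519 ≡ 27 (mod 49); 27·20 ≡ 1, so inverse 20.
N/67 = 45185693; 45185693 ≡ 22 (mod 67); 22·64 ≡ 1, so inverse 64.
x ≡ 4·97659401·4 + 65·20049281·128 + 142·15367723·130 + 2·61784519·20 + 33·45185693·64 = 549964299292.
549964299292 mod 3027441431 = 1997400281.

1997400281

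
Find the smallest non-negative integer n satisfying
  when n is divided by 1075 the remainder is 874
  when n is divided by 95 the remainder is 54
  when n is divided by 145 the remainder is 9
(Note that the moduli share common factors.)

gcd(1075, 95) = 5 and 5 | (54 − 874), so the pair is consistent; merging gives n ≡ 19149 (mod 20425), where 20425 = lcm(1075, 95).
gcd(20425, 145) = 5 and 5 | (9 − 19149), so the pair is consistent; merging gives n ≡ 19149 (mod 592325), where 592325 = lcm(20425, 145).
The solution is unique modulo lcm(1075, 95, 145) = 592325.

19149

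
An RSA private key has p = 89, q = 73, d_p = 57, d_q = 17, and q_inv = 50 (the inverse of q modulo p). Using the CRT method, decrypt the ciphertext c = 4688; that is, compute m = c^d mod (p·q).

m₁ = c^(d_p) mod p: c ≡ 60 (mod 89), and 60^57 mod 89 = 35.
m₂ = c^(d_q) mod q: c ≡ 16 (mod 73), and 16^17 mod 73 = 32.
h = q_inv·(m₁ − m₂) mod p = 50·(35 − 32) mod 89 = 61.
m = m₂ + h·q = 32 + 61·73 = 4485.

4485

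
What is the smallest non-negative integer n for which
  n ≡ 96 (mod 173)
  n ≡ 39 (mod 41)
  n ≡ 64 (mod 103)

138496

The moduli are pairwise coprime; M = 173·41·103 = 730579.
M/173 = 4223; 4223 ≡ 71 (mod 173); 71·39 ≡ 1, so inverse 39.
M/41 = 17819; 17819 ≡ 25 (mod 41); 25·23 ≡ 1, so inverse 23.
M/103 = 7093; 7093 ≡ 89 (mod 103); 89·22 ≡ 1, so inverse 22.
n ≡ 96·4223·39 + 39·17819·23 + 64·7093·22 = 41781499.
41781499 mod 730579 = 138496.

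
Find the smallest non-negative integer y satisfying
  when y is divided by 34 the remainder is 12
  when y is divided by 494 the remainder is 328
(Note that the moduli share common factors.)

Combine the congruences pairwise.
gcd(34, 494) = 2 and 2 | (328 − 12), so the pair is consistent; merging gives y ≡ 3786 (mod 8398), where 8398 = lcm(34, 494).
The solution is unique modulo lcm(34, 494) = 8398.

3786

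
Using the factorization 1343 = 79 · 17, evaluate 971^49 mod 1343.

971

Mod 79: 971 ≡ 23; 23^49 ≡ 23 (mod 79).
Mod 17: 971 ≡ 2; by Fermat, exponent reduces to 49 mod 16 = 1; 2^1 ≡ 2 (mod 17).
Combine by CRT: x ≡ 23 (mod 79), x ≡ 2 (mod 17) ⇒ x ≡ 971 (mod 1343).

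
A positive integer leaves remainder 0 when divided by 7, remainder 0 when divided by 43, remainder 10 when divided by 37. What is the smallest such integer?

From n ≡ 0 (mod 7) write n = 0 + 7t. Substituting into n ≡ 0 (mod 43) gives 7t ≡ 0 (mod 43), and since 7⁻¹ ≡ 37 (mod 43), t ≡ 0. Hence n ≡ 0 + 7·0 = 0 (mod 301).
From n ≡ 0 (mod 301) write n = 0 + 301t. Substituting into n ≡ 10 (mod 37) gives 301t ≡ 10 (mod 37), and since 5⁻¹ ≡ 15 (mod 37), t ≡ 2. Hence n ≡ 0 + 301·2 = 602 (mod 11137).

602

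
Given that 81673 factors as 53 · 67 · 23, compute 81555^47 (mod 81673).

Mod 53: 81555 ≡ 41; 41^47 ≡ 18 (mod 53).
Mod 67: 81555 ≡ 16; 16^47 ≡ 60 (mod 67).
Mod 23: 81555 ≡ 20; by Fermat, exponent reduces to 47 mod 22 = 3; 20^3 ≡ 19 (mod 23).
Combine by CRT: x ≡ 18 (mod 53), x ≡ 60 (mod 67), x ≡ 19 (mod 23) ⇒ x ≡ 17614 (mod 81673).

17614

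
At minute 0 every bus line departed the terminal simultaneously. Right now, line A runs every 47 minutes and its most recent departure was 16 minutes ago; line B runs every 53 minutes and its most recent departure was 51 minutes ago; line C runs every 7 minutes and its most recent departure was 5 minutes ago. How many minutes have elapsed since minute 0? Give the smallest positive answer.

12612

From t ≡ 16 (mod 47) write t = 16 + 47s. Substituting into t ≡ 51 (mod 53) gives 47s ≡ 35 (mod 53), and since 47⁻¹ ≡ 44 (mod 53), s ≡ 3. Hence t ≡ 16 + 47·3 = 157 (mod 2491).
From t ≡ 157 (mod 2491) write t = 157 + 2491s. Substituting into t ≡ 5 (mod 7) gives 2491s ≡ 2 (mod 7), and since 6⁻¹ ≡ 6 (mod 7), s ≡ 5. Hence t ≡ 157 + 2491·5 = 12612 (mod 17437).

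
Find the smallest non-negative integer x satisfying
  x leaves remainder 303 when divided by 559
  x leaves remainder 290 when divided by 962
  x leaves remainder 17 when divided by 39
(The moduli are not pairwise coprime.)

107072

gcd(559, 962) = 13 and 13 | (290 − 303), so the pair is consistent; merging gives x ≡ 24340 (mod 41366), where 41366 = lcm(559, 962).
gcd(41366, 39) = 13 and 13 | (17 − 24340), so the pair is consistent; merging gives x ≡ 107072 (mod 124098), where 124098 = lcm(41366, 39).
The solution is unique modulo lcm(559, 962, 39) = 124098.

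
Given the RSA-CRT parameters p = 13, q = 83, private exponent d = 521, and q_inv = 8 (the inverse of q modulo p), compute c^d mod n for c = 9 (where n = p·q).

d_p = d mod (p−1) = 521 mod 12 = 5; d_q = d mod (q−1) = 29.
m₁ = c^(d_p) mod p: c ≡ 9 (mod 13), and 9^5 mod 13 = 3.
m₂ = c^(d_q) mod q: c ≡ 9 (mod 83), and 9^29 mod 83 = 48.
h = q_inv·(m₁ − m₂) mod p = 8·(3 − 48) mod 13 = 4.
m = m₂ + h·q = 48 + 4·83 = 380.

380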